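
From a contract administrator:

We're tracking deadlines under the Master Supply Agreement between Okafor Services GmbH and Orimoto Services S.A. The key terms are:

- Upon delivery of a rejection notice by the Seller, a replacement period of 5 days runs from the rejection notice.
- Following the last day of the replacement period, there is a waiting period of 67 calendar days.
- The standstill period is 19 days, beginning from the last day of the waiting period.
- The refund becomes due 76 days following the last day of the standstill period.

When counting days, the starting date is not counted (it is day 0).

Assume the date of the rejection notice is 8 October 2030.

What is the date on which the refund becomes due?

24 March 2031

The last day of the replacement period: 8 October 2030 + 5 days = 13 October 2030.
Adding 67 calendar days to 13 October 2030 gives 19 December 2030, which is the last day of the waiting period.
Adding 19 calendar days to 19 December 2030 gives 7 January 2031, which is the last day of the standstill period.
The date on which the refund becomes due: 76 calendar days after 7 January 2031 is 24 March 2031.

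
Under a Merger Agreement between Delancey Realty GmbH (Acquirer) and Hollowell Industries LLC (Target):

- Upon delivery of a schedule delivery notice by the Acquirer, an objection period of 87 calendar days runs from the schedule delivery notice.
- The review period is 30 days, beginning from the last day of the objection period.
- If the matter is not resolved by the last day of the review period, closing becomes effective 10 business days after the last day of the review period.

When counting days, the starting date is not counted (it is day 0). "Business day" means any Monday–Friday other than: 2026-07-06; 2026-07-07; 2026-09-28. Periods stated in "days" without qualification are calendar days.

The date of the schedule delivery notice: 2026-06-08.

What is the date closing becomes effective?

Adding 87 calendar days to 2026-06-08 gives 2026-09-03, which is the last day of the objection period.
Adding 30 calendar days to 2026-09-03 gives 2026-10-03, which is the last day of the review period.
The date closing becomes effective: 10 business days after Saturday, 2026-10-03, skipping weekends — Oct 5, Oct 6, Oct 7, Oct 8, Oct 9, Oct 12, Oct 13, Oct 14, Oct 15, Oct 16 — lands on Friday, 2026-10-16.

2026-10-16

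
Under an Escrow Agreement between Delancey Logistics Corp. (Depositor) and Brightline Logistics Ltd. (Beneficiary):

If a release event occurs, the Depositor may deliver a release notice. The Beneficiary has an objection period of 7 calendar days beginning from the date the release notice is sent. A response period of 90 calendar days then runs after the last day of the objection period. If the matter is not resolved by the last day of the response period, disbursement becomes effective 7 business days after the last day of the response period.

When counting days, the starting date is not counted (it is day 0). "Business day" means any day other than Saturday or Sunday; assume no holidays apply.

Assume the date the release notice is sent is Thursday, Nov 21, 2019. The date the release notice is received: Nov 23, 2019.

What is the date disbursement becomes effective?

Adding 7 calendar days to Nov 21, 2019 gives Nov 28, 2019, which is the last day of the objection period.
The last day of the response period: 90 calendar days after Nov 28, 2019 is Feb 26, 2020.
The date disbursement becomes effective: counting 7 business days from Wednesday, Feb 26, 2020 (Feb 27, Feb 28, Mar 2, Mar 3, Mar 4, Mar 5, Mar 6, skipping weekends) reaches Friday, Mar 6, 2020.

Mar 6, 2020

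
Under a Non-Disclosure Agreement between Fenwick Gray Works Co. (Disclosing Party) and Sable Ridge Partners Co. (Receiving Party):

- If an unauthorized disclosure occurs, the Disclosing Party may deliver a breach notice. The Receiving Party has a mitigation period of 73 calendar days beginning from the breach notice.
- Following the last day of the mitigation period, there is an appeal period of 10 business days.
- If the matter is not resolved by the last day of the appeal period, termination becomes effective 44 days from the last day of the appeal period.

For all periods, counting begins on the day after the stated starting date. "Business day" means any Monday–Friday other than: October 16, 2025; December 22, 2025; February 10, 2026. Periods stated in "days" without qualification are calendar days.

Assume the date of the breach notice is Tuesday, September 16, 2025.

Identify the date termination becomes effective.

Adding 73 calendar days to September 16, 2025 gives November 28, 2025, which is the last day of the mitigation period.
From Friday, November 28, 2025, 10 business days (Dec 1, Dec 2, Dec 3, Dec 4, Dec 5, Dec 8, Dec 9, Dec 10, Dec 11, Dec 12, skipping weekends) brings us to Friday, December 12, 2025, which is the last day of the appeal period.
Adding 44 calendar days to December 12, 2025 gives January 25, 2026, which is the date termination becomes effective.

January 25, 2026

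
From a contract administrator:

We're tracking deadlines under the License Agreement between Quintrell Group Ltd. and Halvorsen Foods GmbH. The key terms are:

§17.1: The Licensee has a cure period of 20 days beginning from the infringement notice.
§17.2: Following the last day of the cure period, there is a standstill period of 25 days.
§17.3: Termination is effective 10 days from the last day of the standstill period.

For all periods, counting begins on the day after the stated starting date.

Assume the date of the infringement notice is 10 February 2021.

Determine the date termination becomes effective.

The last day of the cure period: 10 February 2021 + 20 days = 2 March 2021.
Adding 25 calendar days to 2 March 2021 gives 27 March 2021, which is the last day of the standstill period.
The date termination becomes effective: 27 March 2021 + 10 days = 6 April 2021.

6 April 2021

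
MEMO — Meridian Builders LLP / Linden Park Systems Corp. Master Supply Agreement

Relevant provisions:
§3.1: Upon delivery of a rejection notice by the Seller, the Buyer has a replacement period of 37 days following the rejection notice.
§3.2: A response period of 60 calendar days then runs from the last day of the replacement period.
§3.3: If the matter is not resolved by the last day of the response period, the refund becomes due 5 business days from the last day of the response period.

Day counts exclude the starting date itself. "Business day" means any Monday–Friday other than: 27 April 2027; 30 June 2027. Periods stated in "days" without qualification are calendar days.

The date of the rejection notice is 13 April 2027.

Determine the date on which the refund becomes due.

26 July 2027

The last day of the replacement period: 37 calendar days after 13 April 2027 is 20 May 2027.
The last day of the response period: 20 May 2027 + 60 days = 19 July 2027.
From Monday, 19 July 2027, 5 business days (Jul 20, Jul 21, Jul 22, Jul 23, Jul 26, skipping weekends) brings us to Monday, 26 July 2027, which is the date on which the refund becomes due.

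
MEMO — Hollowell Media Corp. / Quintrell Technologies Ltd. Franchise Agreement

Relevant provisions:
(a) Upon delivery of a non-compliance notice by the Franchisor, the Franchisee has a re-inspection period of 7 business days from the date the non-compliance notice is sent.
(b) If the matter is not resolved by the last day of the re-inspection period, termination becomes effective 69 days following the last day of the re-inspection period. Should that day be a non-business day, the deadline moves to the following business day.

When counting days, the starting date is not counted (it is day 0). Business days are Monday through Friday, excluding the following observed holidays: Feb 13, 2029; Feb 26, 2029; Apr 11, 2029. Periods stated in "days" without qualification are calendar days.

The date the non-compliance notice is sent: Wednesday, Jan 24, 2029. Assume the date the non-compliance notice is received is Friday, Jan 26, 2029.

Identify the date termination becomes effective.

Apr 12, 2029

The last day of the re-inspection period: 7 business days after Wednesday, Jan 24, 2029, skipping weekends — Jan 25, Jan 26, Jan 29, Jan 30, Jan 31, Feb 1, Feb 2 — lands on Friday, Feb 2, 2029.
Adding 69 calendar days to Feb 2, 2029 gives Apr 12, 2029, which is the date termination becomes effective. Apr 12, 2029 is a Thursday and is not a listed holiday, so no roll-forward applies.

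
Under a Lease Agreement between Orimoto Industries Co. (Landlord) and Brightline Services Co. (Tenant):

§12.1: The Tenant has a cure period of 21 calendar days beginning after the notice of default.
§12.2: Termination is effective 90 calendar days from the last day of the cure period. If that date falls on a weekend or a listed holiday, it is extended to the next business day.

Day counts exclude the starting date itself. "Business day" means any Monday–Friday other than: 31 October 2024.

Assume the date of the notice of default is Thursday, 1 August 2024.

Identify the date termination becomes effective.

20 November 2024

The last day of the cure period: 1 August 2024 + 21 days = 22 August 2024.
Adding 90 calendar days to 22 August 2024 gives 20 November 2024, which is the date termination becomes effective. 20 November 2024 is a Wednesday and is not a listed holiday, so no roll-forward applies.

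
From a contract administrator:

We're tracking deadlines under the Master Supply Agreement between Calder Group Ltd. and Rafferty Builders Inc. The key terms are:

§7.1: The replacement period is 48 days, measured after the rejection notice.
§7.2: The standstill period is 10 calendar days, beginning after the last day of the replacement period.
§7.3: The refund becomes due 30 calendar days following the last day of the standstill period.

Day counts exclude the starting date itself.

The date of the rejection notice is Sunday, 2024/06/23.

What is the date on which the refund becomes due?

The last day of the replacement period: 48 calendar days after 2024/06/23 is 2024/08/10.
The last day of the standstill period: 2024/08/10 + 10 days = 2024/08/20.
The date on which the refund becomes due: 2024/08/20 + 30 days = 2024/09/19.

2024/09/19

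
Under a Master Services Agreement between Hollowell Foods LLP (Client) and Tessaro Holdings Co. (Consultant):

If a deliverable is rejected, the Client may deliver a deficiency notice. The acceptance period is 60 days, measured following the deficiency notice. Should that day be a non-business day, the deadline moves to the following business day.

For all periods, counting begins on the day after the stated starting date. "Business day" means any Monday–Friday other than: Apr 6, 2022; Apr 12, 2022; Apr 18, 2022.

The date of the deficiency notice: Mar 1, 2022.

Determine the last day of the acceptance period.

May 2, 2022

The last day of the acceptance period: Mar 1, 2022 + 60 days = Apr 30, 2022. That falls on a Saturday, so it rolls to the next business day, Monday, May 2, 2022.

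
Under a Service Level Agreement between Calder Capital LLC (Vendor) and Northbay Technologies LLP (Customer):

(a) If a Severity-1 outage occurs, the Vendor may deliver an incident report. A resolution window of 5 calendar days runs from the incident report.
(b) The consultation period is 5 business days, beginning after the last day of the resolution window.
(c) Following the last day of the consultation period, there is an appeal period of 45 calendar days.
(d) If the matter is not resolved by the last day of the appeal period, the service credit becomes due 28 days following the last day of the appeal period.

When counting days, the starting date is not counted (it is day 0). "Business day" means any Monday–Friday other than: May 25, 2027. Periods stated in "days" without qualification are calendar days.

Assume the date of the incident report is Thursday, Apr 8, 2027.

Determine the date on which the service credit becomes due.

Jul 2, 2027

The last day of the resolution window: Apr 8, 2027 + 5 days = Apr 13, 2027.
The last day of the consultation period: counting 5 business days from Tuesday, Apr 13, 2027 (Apr 14, Apr 15, Apr 16, Apr 19, Apr 20, skipping weekends) reaches Tuesday, Apr 20, 2027.
Adding 45 calendar days to Apr 20, 2027 gives Jun 4, 2027, which is the last day of the appeal period.
The date on which the service credit becomes due: 28 calendar days after Jun 4, 2027 is Jul 2, 2027.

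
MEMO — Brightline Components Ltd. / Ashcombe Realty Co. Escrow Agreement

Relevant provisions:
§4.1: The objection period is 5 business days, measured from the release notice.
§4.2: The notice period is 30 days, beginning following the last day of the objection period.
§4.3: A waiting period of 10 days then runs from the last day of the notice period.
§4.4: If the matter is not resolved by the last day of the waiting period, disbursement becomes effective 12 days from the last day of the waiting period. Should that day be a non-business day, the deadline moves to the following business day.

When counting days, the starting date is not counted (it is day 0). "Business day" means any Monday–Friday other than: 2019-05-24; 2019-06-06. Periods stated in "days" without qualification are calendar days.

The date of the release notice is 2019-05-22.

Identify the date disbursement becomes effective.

The last day of the objection period: counting 5 business days from Wednesday, 2019-05-22 (May 23, May 27, May 28, May 29, May 30, skipping weekends and the listed holiday on May 24) reaches Thursday, 2019-05-30.
Adding 30 calendar days to 2019-05-30 gives 2019-06-29, which is the last day of the notice period.
Adding 10 calendar days to 2019-06-29 gives 2019-07-09, which is the last day of the waiting period.
Adding 12 calendar days to 2019-07-09 gives 2019-07-21, which is the date disbursement becomes effective. That falls on a Sunday, so it rolls to the next business day, Monday, 2019-07-22.

2019-07-22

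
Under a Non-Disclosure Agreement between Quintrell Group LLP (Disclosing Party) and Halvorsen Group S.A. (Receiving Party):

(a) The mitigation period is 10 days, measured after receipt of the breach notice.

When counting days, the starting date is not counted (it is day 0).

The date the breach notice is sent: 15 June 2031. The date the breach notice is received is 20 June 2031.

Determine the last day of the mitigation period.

30 June 2031

The last day of the mitigation period: 10 calendar days after 20 June 2031 is 30 June 2031.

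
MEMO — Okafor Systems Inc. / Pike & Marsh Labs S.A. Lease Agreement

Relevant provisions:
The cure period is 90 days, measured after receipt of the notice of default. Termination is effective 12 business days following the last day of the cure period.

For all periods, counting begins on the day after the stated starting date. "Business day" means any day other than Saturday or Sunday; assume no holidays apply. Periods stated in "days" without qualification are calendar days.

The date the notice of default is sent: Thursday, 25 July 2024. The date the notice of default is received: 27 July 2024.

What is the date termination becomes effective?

12 November 2024

Adding 90 calendar days to 27 July 2024 gives 25 October 2024, which is the last day of the cure period.
The date termination becomes effective: counting 12 business days from Friday, 25 October 2024 (Oct 28, Oct 29, Oct 30, Oct 31, …, Nov 8, Nov 11, Nov 12, skipping weekends) reaches Tuesday, 12 November 2024.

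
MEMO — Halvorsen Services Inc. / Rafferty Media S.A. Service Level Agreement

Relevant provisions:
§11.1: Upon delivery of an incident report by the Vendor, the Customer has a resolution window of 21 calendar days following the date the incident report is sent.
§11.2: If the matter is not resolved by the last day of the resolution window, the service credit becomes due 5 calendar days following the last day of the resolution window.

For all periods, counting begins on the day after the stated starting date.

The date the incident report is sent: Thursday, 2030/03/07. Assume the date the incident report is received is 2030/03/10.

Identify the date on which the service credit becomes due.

2030/04/02

The last day of the resolution window: 21 calendar days after 2030/03/07 is 2030/03/28.
Adding 5 calendar days to 2030/03/28 gives 2030/04/02, which is the date on which the service credit becomes due.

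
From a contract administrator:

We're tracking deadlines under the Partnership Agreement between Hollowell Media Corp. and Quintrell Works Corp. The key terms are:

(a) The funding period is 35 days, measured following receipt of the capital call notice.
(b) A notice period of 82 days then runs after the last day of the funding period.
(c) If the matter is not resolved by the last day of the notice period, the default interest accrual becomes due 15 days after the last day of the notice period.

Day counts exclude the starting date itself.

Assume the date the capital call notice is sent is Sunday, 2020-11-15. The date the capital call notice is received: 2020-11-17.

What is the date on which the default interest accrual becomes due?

2021-03-29

The last day of the funding period: 2020-11-17 + 35 days = 2020-12-22.
Adding 82 calendar days to 2020-12-22 gives 2021-03-14, which is the last day of the notice period.
Adding 15 calendar days to 2021-03-14 gives 2021-03-29, which is the date on which the default interest accrual becomes due.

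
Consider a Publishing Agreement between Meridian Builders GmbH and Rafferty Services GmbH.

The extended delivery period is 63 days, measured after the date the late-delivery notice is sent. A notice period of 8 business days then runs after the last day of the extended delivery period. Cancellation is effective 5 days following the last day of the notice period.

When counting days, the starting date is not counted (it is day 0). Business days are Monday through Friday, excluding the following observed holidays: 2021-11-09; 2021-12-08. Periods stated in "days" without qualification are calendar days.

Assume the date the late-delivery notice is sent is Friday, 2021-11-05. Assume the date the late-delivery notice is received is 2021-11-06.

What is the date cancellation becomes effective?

The last day of the extended delivery period: 63 calendar days after 2021-11-05 is 2022-01-07.
The last day of the notice period: counting 8 business days from Friday, 2022-01-07 (Jan 10, Jan 11, Jan 12, Jan 13, Jan 14, Jan 17, Jan 18, Jan 19, skipping weekends) reaches Wednesday, 2022-01-19.
Adding 5 calendar days to 2022-01-19 gives 2022-01-24, which is the date cancellation becomes effective.

2022-01-24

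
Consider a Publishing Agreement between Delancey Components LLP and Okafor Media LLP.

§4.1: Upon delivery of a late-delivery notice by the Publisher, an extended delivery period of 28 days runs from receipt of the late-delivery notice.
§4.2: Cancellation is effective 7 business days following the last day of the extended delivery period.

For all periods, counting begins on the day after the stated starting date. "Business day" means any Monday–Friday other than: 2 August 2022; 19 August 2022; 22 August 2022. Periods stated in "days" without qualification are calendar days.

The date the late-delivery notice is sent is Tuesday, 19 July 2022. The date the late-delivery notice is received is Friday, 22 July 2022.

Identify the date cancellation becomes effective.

31 August 2022

The last day of the extended delivery period: 22 July 2022 + 28 days = 19 August 2022.
The date cancellation becomes effective: 7 business days after Friday, 19 August 2022, skipping weekends and the listed holiday on Aug 22 — Aug 23, Aug 24, Aug 25, Aug 26, Aug 29, Aug 30, Aug 31 — lands on Wednesday, 31 August 2022.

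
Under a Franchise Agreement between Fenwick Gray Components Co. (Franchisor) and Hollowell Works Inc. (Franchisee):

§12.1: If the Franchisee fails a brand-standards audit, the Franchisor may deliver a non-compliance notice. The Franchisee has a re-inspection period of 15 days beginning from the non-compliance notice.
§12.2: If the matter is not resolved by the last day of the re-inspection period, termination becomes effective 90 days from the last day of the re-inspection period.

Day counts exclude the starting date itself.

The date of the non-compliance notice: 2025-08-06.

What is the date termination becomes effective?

Adding 15 calendar days to 2025-08-06 gives 2025-08-21, which is the last day of the re-inspection period.
The date termination becomes effective: 90 calendar days after 2025-08-21 is 2025-11-19.

2025-11-19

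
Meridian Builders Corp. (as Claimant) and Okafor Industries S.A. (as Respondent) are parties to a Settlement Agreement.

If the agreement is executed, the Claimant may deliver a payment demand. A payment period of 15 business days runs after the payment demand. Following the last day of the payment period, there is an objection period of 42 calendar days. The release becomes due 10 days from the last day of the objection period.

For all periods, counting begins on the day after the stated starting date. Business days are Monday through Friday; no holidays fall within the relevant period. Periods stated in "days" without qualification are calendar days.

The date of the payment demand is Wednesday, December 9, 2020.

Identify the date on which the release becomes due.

The last day of the payment period: counting 15 business days from Wednesday, December 9, 2020 (Dec 10, Dec 11, Dec 14, Dec 15, …, Dec 28, Dec 29, Dec 30, skipping weekends) reaches Wednesday, December 30, 2020.
Adding 42 calendar days to December 30, 2020 gives February 10, 2021, which is the last day of the objection period.
The date on which the release becomes due: February 10, 2021 + 10 days = February 20, 2021.

February 20, 2021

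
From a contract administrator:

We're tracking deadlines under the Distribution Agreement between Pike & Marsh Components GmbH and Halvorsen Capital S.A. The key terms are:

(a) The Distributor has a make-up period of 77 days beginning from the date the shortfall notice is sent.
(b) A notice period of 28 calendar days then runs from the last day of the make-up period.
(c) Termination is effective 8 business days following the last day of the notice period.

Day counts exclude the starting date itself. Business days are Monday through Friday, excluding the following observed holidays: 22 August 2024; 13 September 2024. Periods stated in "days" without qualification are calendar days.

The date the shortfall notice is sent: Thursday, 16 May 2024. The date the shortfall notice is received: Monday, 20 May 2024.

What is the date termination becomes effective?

10 September 2024

Adding 77 calendar days to 16 May 2024 gives 1 August 2024, which is the last day of the make-up period.
Adding 28 calendar days to 1 August 2024 gives 29 August 2024, which is the last day of the notice period.
The date termination becomes effective: counting 8 business days from Thursday, 29 August 2024 (Aug 30, Sep 2, Sep 3, Sep 4, Sep 5, Sep 6, Sep 9, Sep 10, skipping weekends) reaches Tuesday, 10 September 2024.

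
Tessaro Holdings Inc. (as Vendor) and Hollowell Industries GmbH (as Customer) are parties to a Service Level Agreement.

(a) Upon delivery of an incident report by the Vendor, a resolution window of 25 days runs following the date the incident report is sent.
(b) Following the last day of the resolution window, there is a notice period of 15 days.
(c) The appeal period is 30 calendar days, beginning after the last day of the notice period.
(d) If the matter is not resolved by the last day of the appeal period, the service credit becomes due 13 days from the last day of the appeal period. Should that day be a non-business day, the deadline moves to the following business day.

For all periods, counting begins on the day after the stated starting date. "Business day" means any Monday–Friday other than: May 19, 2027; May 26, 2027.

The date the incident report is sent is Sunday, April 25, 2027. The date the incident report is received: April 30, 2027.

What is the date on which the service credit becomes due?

July 19, 2027

Adding 25 calendar days to April 25, 2027 gives May 20, 2027, which is the last day of the resolution window.
Adding 15 calendar days to May 20, 2027 gives June 4, 2027, which is the last day of the notice period.
Adding 30 calendar days to June 4, 2027 gives July 4, 2027, which is the last day of the appeal period.
The date on which the service credit becomes due: July 4, 2027 + 13 days = July 17, 2027. That falls on a Saturday, so it rolls to the next business day, Monday, July 19, 2027.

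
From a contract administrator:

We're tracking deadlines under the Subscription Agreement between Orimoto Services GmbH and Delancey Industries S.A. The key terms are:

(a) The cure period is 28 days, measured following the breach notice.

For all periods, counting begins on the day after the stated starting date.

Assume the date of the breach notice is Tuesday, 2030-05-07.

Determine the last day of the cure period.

2030-06-04

The last day of the cure period: 28 calendar days after 2030-05-07 is 2030-06-04.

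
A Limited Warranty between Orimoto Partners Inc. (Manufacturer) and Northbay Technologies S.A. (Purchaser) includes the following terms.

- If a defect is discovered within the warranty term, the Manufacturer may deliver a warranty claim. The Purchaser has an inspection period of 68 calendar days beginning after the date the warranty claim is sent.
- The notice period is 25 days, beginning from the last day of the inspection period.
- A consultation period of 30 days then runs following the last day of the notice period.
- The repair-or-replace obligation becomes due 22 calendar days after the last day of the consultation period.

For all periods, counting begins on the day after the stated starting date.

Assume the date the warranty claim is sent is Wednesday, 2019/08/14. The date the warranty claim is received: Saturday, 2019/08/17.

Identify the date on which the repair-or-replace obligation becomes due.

The last day of the inspection period: 68 calendar days after 2019/08/14 is 2019/10/21.
The last day of the notice period: 25 calendar days after 2019/10/21 is 2019/11/15.
The last day of the consultation period: 2019/11/15 + 30 days = 2019/12/15.
The date on which the repair-or-replace obligation becomes due: 22 calendar days after 2019/12/15 is 2020/01/06.

2020/01/06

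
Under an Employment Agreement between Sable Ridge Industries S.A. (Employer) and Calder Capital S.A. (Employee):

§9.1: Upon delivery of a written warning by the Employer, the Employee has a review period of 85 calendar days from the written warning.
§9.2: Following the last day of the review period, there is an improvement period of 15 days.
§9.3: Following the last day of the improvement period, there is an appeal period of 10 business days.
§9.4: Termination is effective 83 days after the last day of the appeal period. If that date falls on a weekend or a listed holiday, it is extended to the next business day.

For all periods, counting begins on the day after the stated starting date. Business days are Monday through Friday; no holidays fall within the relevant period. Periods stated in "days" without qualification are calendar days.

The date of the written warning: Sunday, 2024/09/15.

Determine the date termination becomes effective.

Adding 85 calendar days to 2024/09/15 gives 2024/12/09, which is the last day of the review period.
The last day of the improvement period: 2024/12/09 + 15 days = 2024/12/24.
The last day of the appeal period: 10 business days after Tuesday, 2024/12/24, skipping weekends — Dec 25, Dec 26, Dec 27, Dec 30, Dec 31, Jan 1, Jan 2, Jan 3, Jan 6, Jan 7 — lands on Tuesday, 2025/01/07.
Adding 83 calendar days to 2025/01/07 gives 2025/03/31, which is the date termination becomes effective. 2025/03/31 is a Monday, so no roll-forward applies.

2025/03/31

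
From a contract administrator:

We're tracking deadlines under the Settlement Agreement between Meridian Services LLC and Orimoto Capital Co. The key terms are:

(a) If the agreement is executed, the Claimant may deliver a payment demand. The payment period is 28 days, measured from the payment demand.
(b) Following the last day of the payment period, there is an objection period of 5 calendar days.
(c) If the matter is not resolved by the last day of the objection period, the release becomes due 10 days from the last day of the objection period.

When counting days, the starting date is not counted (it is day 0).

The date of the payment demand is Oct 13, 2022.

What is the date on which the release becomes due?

The last day of the payment period: 28 calendar days after Oct 13, 2022 is Nov 10, 2022.
The last day of the objection period: 5 calendar days after Nov 10, 2022 is Nov 15, 2022.
The date on which the release becomes due: 10 calendar days after Nov 15, 2022 is Nov 25, 2022.

Nov 25, 2022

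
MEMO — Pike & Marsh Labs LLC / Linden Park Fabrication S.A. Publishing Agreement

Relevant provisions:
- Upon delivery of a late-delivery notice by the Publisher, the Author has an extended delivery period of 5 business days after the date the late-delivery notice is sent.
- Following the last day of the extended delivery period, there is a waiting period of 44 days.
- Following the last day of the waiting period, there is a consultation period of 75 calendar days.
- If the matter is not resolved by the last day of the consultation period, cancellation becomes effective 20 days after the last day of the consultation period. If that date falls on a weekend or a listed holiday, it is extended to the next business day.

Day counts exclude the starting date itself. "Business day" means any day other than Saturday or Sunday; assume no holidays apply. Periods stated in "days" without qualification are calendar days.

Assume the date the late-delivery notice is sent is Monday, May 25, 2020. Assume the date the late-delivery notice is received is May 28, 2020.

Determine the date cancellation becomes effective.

Oct 19, 2020

The last day of the extended delivery period: 5 business days after Monday, May 25, 2020, skipping weekends — May 26, May 27, May 28, May 29, Jun 1 — lands on Monday, Jun 1, 2020.
The last day of the waiting period: Jun 1, 2020 + 44 days = Jul 15, 2020.
Adding 75 calendar days to Jul 15, 2020 gives Sep 28, 2020, which is the last day of the consultation period.
Adding 20 calendar days to Sep 28, 2020 gives Oct 18, 2020, which is the date cancellation becomes effective. That falls on a Sunday, so it rolls to the next business day, Monday, Oct 19, 2020.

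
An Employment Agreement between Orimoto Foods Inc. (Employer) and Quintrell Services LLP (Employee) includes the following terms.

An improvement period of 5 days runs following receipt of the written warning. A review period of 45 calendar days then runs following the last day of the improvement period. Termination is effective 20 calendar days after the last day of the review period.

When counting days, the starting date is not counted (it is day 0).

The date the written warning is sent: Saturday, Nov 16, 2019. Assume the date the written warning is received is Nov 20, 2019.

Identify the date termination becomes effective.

Jan 29, 2020

The last day of the improvement period: 5 calendar days after Nov 20, 2019 is Nov 25, 2019.
The last day of the review period: Nov 25, 2019 + 45 days = Jan 9, 2020.
The date termination becomes effective: Jan 9, 2020 + 20 days = Jan 29, 2020.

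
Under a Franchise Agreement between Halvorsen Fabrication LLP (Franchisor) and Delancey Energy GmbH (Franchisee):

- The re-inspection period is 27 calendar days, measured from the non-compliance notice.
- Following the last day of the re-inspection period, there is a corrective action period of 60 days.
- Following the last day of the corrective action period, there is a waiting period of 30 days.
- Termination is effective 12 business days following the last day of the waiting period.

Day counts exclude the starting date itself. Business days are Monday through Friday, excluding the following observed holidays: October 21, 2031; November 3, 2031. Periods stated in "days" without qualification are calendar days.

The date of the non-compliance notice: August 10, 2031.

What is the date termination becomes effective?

The last day of the re-inspection period: 27 calendar days after August 10, 2031 is September 6, 2031.
Adding 60 calendar days to September 6, 2031 gives November 5, 2031, which is the last day of the corrective action period.
The last day of the waiting period: November 5, 2031 + 30 days = December 5, 2031.
From Friday, December 5, 2031, 12 business days (Dec 8, Dec 9, Dec 10, Dec 11, …, Dec 19, Dec 22, Dec 23, skipping weekends) brings us to Tuesday, December 23, 2031, which is the date termination becomes effective.

December 23, 2031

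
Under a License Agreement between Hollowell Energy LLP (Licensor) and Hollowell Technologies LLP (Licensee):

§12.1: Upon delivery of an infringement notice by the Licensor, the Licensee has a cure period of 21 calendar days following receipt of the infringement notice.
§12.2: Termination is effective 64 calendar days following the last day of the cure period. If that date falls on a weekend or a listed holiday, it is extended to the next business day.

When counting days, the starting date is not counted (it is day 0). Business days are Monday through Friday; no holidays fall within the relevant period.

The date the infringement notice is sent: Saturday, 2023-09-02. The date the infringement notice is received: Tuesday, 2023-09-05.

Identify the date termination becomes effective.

2023-11-29

The last day of the cure period: 2023-09-05 + 21 days = 2023-09-26.
The date termination becomes effective: 64 calendar days after 2023-09-26 is 2023-11-29. 2023-11-29 is a Wednesday, so no roll-forward applies.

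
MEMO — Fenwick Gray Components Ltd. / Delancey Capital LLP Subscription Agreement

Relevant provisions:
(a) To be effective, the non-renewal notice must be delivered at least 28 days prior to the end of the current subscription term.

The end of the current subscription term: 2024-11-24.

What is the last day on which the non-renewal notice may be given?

Counting back 28 calendar days from 2024-11-24 gives 2024-10-27.

2024-10-27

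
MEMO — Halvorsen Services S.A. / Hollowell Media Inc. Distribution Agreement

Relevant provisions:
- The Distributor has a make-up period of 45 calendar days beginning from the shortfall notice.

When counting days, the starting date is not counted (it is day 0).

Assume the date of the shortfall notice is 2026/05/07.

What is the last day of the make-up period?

2026/06/21

Adding 45 calendar days to 2026/05/07 gives 2026/06/21, which is the last day of the make-up period.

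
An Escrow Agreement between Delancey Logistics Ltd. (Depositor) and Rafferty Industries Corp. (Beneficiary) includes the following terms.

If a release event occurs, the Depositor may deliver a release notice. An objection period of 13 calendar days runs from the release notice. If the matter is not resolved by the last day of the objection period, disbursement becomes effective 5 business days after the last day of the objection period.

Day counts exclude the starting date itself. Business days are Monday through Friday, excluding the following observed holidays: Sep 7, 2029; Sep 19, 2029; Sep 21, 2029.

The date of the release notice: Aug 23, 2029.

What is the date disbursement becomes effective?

Adding 13 calendar days to Aug 23, 2029 gives Sep 5, 2029, which is the last day of the objection period.
From Wednesday, Sep 5, 2029, 5 business days (Sep 6, Sep 10, Sep 11, Sep 12, Sep 13, skipping weekends and the listed holiday on Sep 7) brings us to Thursday, Sep 13, 2029, which is the date disbursement becomes effective.

Sep 13, 2029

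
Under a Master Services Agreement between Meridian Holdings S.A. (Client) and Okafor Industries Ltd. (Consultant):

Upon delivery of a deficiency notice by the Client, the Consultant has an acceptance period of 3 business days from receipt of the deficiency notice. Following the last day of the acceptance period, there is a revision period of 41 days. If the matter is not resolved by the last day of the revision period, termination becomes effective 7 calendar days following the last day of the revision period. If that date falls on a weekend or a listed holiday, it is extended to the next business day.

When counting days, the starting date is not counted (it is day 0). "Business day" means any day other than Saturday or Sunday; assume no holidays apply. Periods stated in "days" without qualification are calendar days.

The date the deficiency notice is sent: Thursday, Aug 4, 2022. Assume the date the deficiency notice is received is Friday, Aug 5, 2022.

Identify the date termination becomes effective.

Sep 27, 2022

The last day of the acceptance period: counting 3 business days from Friday, Aug 5, 2022 (Aug 8, Aug 9, Aug 10, skipping weekends) reaches Wednesday, Aug 10, 2022.
Adding 41 calendar days to Aug 10, 2022 gives Sep 20, 2022, which is the last day of the revision period.
Adding 7 calendar days to Sep 20, 2022 gives Sep 27, 2022, which is the date termination becomes effective. Sep 27, 2022 is a Tuesday, so no roll-forward applies.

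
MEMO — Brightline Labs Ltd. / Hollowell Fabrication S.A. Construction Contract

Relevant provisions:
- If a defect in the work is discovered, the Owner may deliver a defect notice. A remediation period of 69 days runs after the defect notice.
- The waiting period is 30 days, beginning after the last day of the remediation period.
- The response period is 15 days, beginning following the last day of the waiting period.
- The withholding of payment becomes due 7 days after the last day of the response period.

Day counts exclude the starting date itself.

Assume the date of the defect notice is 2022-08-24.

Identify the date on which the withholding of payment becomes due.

2022-12-23

Adding 69 calendar days to 2022-08-24 gives 2022-11-01, which is the last day of the remediation period.
The last day of the waiting period: 2022-11-01 + 30 days = 2022-12-01.
The last day of the response period: 2022-12-01 + 15 days = 2022-12-16.
The date on which the withholding of payment becomes due: 2022-12-16 + 7 days = 2022-12-23.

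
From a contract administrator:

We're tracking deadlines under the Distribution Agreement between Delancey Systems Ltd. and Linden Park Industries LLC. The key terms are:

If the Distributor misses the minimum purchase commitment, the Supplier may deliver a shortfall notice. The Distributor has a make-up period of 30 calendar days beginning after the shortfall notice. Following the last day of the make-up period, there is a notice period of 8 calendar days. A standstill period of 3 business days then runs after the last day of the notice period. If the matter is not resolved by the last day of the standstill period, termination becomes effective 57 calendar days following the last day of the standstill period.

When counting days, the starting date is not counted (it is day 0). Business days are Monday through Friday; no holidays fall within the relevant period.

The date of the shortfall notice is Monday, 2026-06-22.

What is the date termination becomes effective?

2026-09-30

The last day of the make-up period: 30 calendar days after 2026-06-22 is 2026-07-22.
Adding 8 calendar days to 2026-07-22 gives 2026-07-30, which is the last day of the notice period.
From Thursday, 2026-07-30, 3 business days (Jul 31, Aug 3, Aug 4, skipping weekends) brings us to Tuesday, 2026-08-04, which is the last day of the standstill period.
Adding 57 calendar days to 2026-08-04 gives 2026-09-30, which is the date termination becomes effective.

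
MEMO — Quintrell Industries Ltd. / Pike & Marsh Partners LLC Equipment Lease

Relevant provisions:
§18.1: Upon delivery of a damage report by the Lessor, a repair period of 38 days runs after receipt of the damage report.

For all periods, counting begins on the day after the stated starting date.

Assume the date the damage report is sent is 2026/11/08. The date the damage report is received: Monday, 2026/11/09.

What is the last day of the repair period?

2026/12/17

The last day of the repair period: 2026/11/09 + 38 days = 2026/12/17.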